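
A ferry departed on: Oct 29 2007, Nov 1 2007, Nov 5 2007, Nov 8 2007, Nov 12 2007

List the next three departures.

Nov 15 2007, Nov 19 2007, Nov 22 2007

The gap pattern 3, 4, 3, 4 repeats every 2 events.
These are the Mondays and Thursdays of each week.
The following Thursday is Nov 15 2007.
Next Monday: Nov 19 2007.
The following Thursday is Nov 22 2007.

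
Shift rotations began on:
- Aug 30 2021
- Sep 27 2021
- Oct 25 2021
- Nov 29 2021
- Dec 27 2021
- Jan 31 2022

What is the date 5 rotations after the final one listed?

Jun 27 2022

All Mondays; the gaps (28, 28, 35, 28, 35) vary with month length.
This is the last Monday of each month.
Last Monday of February 2022: Feb 28 2022.
March 2022 ends with Monday Mar 28 2022.
Last Monday of April 2022: Apr 25 2022.
May 2022 ends with Monday May 30 2022.
Last Monday of June 2022: Jun 27 2022.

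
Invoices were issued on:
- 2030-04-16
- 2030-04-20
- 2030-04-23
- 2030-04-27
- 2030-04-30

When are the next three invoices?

Gaps: 4, 3, 4, 3 days — not constant, but cyclic with period 2.
The events fall on every Tuesday and Saturday.
The following Saturday is 2030-05-04.
Next Tuesday: 2030-05-07.
The following Saturday is 2030-05-11.

2030-05-04, 2030-05-07, 2030-05-11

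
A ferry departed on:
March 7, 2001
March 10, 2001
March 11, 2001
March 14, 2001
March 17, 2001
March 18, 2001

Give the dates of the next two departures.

March 21, 2001; March 24, 2001

The gap pattern 3, 1, 3, 3, 1 repeats every 3 events.
These are the Wednesdays, Saturdays and Sundays of each week.
The following Wednesday is March 21, 2001.
The following Saturday is March 24, 2001.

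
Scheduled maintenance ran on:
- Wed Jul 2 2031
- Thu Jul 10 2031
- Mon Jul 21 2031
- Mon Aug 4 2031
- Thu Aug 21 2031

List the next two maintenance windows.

Gaps: 8, 11, 14, 17 days — each gap is 3 larger than the previous one.
Next gap: 20 days. Thu Aug 21 2031 + 20 days = Wed Sep 10 2031.
Next gap: 23 days. Wed Sep 10 2031 + 23 days = Fri Oct 3 2031.

Wed Sep 10 2031, Fri Oct 3 2031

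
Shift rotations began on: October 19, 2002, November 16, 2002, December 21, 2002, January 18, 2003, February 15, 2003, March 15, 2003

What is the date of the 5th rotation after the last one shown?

Gaps: 28, 35, 28, 28, 28 days — a mix of 28 and 35. Every date is a Saturday.
Each is the 3rd Saturday of its month.
3rd Saturday of April 2003: April 19, 2003.
May 2003 — 3rd Saturday is May 17, 2003.
3rd Saturday of June 2003: June 21, 2003.
3rd Saturday of July 2003: July 19, 2003.
August 2003 — 3rd Saturday is August 16, 2003.

August 16, 2003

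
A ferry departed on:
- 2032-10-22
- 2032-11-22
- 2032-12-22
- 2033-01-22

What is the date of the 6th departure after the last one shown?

Each date is the 22nd; the gaps (31, 30, 31) track the month lengths.
The rule is the 22nd of each month.
February 2033: 2033-02-22.
Next: March 2033 → 2033-03-22.
April 2033: 2033-04-22.
Next: May 2033 → 2033-05-22.
Next: June 2033 → 2033-06-22.
July 2033: 2033-07-22.

2033-07-22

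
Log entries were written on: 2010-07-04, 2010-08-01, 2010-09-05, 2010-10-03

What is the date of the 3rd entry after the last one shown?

These are Sundays at 28- or 35-day spacing (28, 35, 28).
The pattern: 1st Sunday of the month.
November 2010 — 1st Sunday is 2010-11-07.
1st Sunday of December 2010: 2010-12-05.
1st Sunday of January 2011: 2011-01-02.

2011-01-02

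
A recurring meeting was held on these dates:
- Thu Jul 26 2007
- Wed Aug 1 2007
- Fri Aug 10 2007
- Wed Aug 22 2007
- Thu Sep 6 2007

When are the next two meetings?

Mon Sep 24 2007, Mon Oct 15 2007

The spacing grows by 3 each time: 6, 9, 12, 15 days.
Next gap: 18 days. Thu Sep 6 2007 + 18 days = Mon Sep 24 2007.
Next gap: 21 days. Mon Sep 24 2007 + 21 days = Mon Oct 15 2007.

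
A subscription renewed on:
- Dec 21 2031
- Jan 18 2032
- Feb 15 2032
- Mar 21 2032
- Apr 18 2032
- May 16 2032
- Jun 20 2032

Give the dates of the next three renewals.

Gaps: 28, 28, 35, 28, 28, 35 days — a mix of 28 and 35. Every date is a Sunday.
Each is the 3rd Sunday of its month.
July 2032 — 3rd Sunday is Jul 18 2032.
August 2032 — 3rd Sunday is Aug 15 2032.
September 2032 — 3rd Sunday is Sep 19 2032.

Jul 18 2032, Aug 15 2032, Sep 19 2032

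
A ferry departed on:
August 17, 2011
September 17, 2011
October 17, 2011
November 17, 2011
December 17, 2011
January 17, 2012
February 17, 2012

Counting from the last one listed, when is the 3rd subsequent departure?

The day-of-month is always 17 (31, 30, 31, 30, 31, 31 days between events).
So this recurs on the 17th of each month.
March 2012: March 17, 2012.
April 2012: April 17, 2012.
May 2012: May 17, 2012.

May 17, 2012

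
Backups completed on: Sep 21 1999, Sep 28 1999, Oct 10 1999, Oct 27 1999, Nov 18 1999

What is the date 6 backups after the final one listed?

Gaps: 7, 12, 17, 22 days — each gap is 5 larger than the previous one.
Next gap: 27 days. Nov 18 1999 + 27 days = Dec 15 1999.
Next gap: 32 days. Dec 15 1999 + 32 days = Jan 16 2000.
Next gap: 37 days. Jan 16 2000 + 37 days = Feb 22 2000.
Next gap: 42 days. Feb 22 2000 + 42 days = Apr 4 2000.
Next gap: 47 days. Apr 4 2000 + 47 days = May 21 2000.
Next gap: 52 days. May 21 2000 + 52 days = Jul 12 2000.

Jul 12 2000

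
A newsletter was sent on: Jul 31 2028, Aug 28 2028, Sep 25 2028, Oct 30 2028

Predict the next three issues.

All Mondays; the gaps (28, 28, 35) vary with month length.
This is the last Monday of each month.
Last Monday of November 2028: Nov 27 2028.
December 2028 ends with Monday Dec 25 2028.
January 2029 ends with Monday Jan 29 2029.

Nov 27 2028, Dec 25 2028, Jan 29 2029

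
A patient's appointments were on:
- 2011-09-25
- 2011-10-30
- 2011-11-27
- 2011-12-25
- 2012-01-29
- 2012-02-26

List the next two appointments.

2012-03-25, 2012-04-29

These are Sundays with 35, 28, 28, 35, 28-day gaps.
Each is the final Sunday of its month — 2011-10-30 is past the 28th, so '4th Sunday' doesn't fit.
Last Sunday of March 2012: 2012-03-25.
April 2012 ends with Sunday 2012-04-29.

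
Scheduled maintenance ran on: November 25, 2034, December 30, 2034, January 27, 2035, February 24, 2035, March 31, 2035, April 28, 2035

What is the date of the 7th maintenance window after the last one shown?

November 24, 2035

These are Saturdays with 35, 28, 28, 35, 28-day gaps.
Each is the final Saturday of its month — December 30, 2034 is past the 28th, so '4th Saturday' doesn't fit.
May 2035 ends with Saturday May 26, 2035.
June 2035 ends with Saturday June 30, 2035.
July 2035 ends with Saturday July 28, 2035.
Last Saturday of August 2035: August 25, 2035.
Last Saturday of September 2035: September 29, 2035.
Last Saturday of October 2035: October 27, 2035.
Last Saturday of November 2035: November 24, 2035.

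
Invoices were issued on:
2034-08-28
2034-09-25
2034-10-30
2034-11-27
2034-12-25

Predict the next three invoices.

2035-01-29, 2035-02-26, 2035-03-26

These are Mondays with 28, 35, 28, 28-day gaps.
Each is the final Monday of its month — 2034-10-30 is past the 28th, so '4th Monday' doesn't fit.
January 2035 ends with Monday 2035-01-29.
Last Monday of February 2035: 2035-02-26.
Last Monday of March 2035: 2035-03-26.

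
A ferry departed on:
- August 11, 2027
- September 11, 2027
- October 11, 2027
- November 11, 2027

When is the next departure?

December 11, 2027

Gaps: 31, 30, 31 days — not constant. Every event is on the 11th of the month.
Pattern: the 11th of each month.
December 2027: December 11, 2027.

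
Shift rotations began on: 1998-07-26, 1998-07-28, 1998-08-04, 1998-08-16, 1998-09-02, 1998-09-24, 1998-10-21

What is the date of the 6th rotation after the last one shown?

1999-07-15

The spacing grows by 5 each time: 2, 7, 12, 17, 22, 27 days.
Next gap: 32 days. 1998-10-21 + 32 days = 1998-11-22.
Next gap: 37 days. 1998-11-22 + 37 days = 1998-12-29.
Next gap: 42 days. 1998-12-29 + 42 days = 1999-02-09.
Next gap: 47 days. 1999-02-09 + 47 days = 1999-03-28.
Next gap: 52 days. 1999-03-28 + 52 days = 1999-05-19.
Next gap: 57 days. 1999-05-19 + 57 days = 1999-07-15.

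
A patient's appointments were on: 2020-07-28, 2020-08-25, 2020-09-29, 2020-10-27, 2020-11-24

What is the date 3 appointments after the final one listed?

2021-02-23

Every date is a Tuesday; gaps 28, 35, 28, 28 days.
Each is the last Tuesday of its month (at least one falls on the 29th or later, ruling out '4th Tuesday').
Last Tuesday of December 2020: 2020-12-29.
January 2021 ends with Tuesday 2021-01-26.
Last Tuesday of February 2021: 2021-02-23.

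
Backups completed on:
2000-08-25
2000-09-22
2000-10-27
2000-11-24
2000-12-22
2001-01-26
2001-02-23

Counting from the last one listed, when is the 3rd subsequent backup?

2001-05-25

Gaps: 28, 35, 28, 28, 35, 28 days — a mix of 28 and 35. Every date is a Friday.
Each is the 4th Friday of its month.
4th Friday of March 2001: 2001-03-23.
April 2001 — 4th Friday is 2001-04-27.
May 2001 — 4th Friday is 2001-05-25.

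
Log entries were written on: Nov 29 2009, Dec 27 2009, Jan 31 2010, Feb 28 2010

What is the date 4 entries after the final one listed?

These are Sundays with 28, 35, 28-day gaps.
Each is the final Sunday of its month — Nov 29 2009 is past the 28th, so '4th Sunday' doesn't fit.
Last Sunday of March 2010: Mar 28 2010.
April 2010 ends with Sunday Apr 25 2010.
May 2010 ends with Sunday May 30 2010.
Last Sunday of June 2010: Jun 27 2010.

Jun 27 2010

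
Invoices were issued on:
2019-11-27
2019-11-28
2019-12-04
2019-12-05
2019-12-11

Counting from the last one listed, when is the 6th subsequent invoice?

2020-01-01

Gaps: 1, 6, 1, 6 days — not constant, but cyclic with period 2.
The events fall on every Wednesday and Thursday.
The following Thursday is 2019-12-12.
The following Wednesday is 2019-12-18.
The following Thursday is 2019-12-19.
The following Wednesday is 2019-12-25.
Next Thursday: 2019-12-26.
The following Wednesday is 2020-01-01.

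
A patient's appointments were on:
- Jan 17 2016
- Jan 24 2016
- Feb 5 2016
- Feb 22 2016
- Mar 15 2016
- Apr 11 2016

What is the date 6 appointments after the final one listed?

Jan 3 2017

Gaps: 7, 12, 17, 22, 27 days — each gap is 5 larger than the previous one.
Next gap: 32 days. Apr 11 2016 + 32 days = May 13 2016.
Next gap: 37 days. May 13 2016 + 37 days = Jun 19 2016.
Next gap: 42 days. Jun 19 2016 + 42 days = Jul 31 2016.
Next gap: 47 days. Jul 31 2016 + 47 days = Sep 16 2016.
Next gap: 52 days. Sep 16 2016 + 52 days = Nov 7 2016.
Next gap: 57 days. Nov 7 2016 + 57 days = Jan 3 2017.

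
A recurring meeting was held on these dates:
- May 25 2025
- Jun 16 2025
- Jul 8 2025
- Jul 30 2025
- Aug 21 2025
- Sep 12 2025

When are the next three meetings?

Oct 4 2025, Oct 26 2025, Nov 17 2025

Gaps between consecutive events: 22, 22, 22, 22, 22 days — a constant 22-day interval.
Sep 12 2025 + 22 days = Oct 4 2025.
Oct 4 2025 + 22 days = Oct 26 2025.
Oct 26 2025 + 22 days = Nov 17 2025.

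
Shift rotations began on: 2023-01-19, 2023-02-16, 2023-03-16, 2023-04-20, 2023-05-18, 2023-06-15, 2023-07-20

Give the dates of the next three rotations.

2023-08-17, 2023-09-21, 2023-10-19

Gaps: 28, 28, 35, 28, 28, 35 days — a mix of 28 and 35. Every date is a Thursday.
Each is the 3rd Thursday of its month.
August 2023 — 3rd Thursday is 2023-08-17.
September 2023 — 3rd Thursday is 2023-09-21.
3rd Thursday of October 2023: 2023-10-19.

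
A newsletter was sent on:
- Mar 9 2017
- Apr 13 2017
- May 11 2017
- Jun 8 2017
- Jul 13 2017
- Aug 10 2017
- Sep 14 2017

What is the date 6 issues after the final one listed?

Mar 8 2018

These are Thursdays at 28- or 35-day spacing (35, 28, 28, 35, 28, 35).
The pattern: 2nd Thursday of the month.
2nd Thursday of October 2017: Oct 12 2017.
2nd Thursday of November 2017: Nov 9 2017.
2nd Thursday of December 2017: Dec 14 2017.
January 2018 — 2nd Thursday is Jan 11 2018.
February 2018 — 2nd Thursday is Feb 8 2018.
March 2018 — 2nd Thursday is Mar 8 2018.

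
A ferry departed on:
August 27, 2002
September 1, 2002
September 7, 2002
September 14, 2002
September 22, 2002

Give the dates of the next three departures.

Gaps: 5, 6, 7, 8 days — each gap is 1 larger than the previous one.
Next gap: 9 days. September 22, 2002 + 9 days = October 1, 2002.
Next gap: 10 days. October 1, 2002 + 10 days = October 11, 2002.
Next gap: 11 days. October 11, 2002 + 11 days = October 22, 2002.

October 1, 2002; October 11, 2002; October 22, 2002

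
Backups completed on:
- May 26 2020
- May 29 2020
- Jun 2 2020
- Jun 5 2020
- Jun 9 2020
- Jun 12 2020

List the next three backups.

Jun 16 2020, Jun 19 2020, Jun 23 2020

Gaps: 3, 4, 3, 4, 3 days — not constant, but cyclic with period 2.
The events fall on every Tuesday and Friday.
The following Tuesday is Jun 16 2020.
Next Friday: Jun 19 2020.
The following Tuesday is Jun 23 2020.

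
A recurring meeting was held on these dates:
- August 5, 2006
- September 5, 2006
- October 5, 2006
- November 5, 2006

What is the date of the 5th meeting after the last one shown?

April 5, 2007

Gaps: 31, 30, 31 days — not constant. Every event is on the 5th of the month.
Pattern: the 5th of each month.
Next: December 2006 → December 5, 2006.
January 2007: January 5, 2007.
Next: February 2007 → February 5, 2007.
Next: March 2007 → March 5, 2007.
April 2007: April 5, 2007.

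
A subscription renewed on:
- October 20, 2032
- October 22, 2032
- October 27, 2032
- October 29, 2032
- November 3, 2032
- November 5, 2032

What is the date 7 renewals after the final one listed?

Every event lands on a Wednesday or Friday (gaps cycle 2, 5, 2, 5, 2).
So the schedule is: every Wednesday and Friday.
The following Wednesday is November 10, 2032.
The following Friday is November 12, 2032.
The following Wednesday is November 17, 2032.
The following Friday is November 19, 2032.
Next Wednesday: November 24, 2032.
Next Friday: November 26, 2032.
The following Wednesday is December 1, 2032.

December 1, 2032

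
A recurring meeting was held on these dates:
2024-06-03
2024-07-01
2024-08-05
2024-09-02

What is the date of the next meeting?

2024-10-07

These are Mondays at 28- or 35-day spacing (28, 35, 28).
The pattern: 1st Monday of the month.
1st Monday of October 2024: 2024-10-07.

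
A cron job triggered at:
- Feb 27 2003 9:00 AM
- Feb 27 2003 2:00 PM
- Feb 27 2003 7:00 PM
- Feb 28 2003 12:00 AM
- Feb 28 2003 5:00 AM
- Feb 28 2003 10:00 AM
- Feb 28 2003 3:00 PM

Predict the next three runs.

Feb 28 2003 8:00 PM, Mar 1 2003 1:00 AM, Mar 1 2003 6:00 AM

Spacing: 5, 5, 5, 5, 5, 5 h — constant 5 h.
Feb 28 2003 3:00 PM + 5 h = Feb 28 2003 8:00 PM.
Feb 28 2003 8:00 PM + 5 h = Mar 1 2003 1:00 AM.
Mar 1 2003 1:00 AM + 5 h = Mar 1 2003 6:00 AM.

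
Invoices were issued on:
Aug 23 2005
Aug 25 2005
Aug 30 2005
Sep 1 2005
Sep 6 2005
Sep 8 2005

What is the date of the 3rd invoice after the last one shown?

Gaps: 2, 5, 2, 5, 2 days — not constant, but cyclic with period 2.
The events fall on every Tuesday and Thursday.
The following Tuesday is Sep 13 2005.
The following Thursday is Sep 15 2005.
Next Tuesday: Sep 20 2005.

Sep 20 2005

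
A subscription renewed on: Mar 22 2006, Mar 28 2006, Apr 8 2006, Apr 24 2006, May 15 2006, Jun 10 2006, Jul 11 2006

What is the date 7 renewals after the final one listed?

Jul 3 2007

Intervals are 6, 11, 16, 21, 26, 31 days — an arithmetic progression with common difference 5.
Next gap: 36 days. Jul 11 2006 + 36 days = Aug 16 2006.
Next gap: 41 days. Aug 16 2006 + 41 days = Sep 26 2006.
Next gap: 46 days. Sep 26 2006 + 46 days = Nov 11 2006.
Next gap: 51 days. Nov 11 2006 + 51 days = Jan 1 2007.
Next gap: 56 days. Jan 1 2007 + 56 days = Feb 26 2007.
Next gap: 61 days. Feb 26 2007 + 61 days = Apr 28 2007.
Next gap: 66 days. Apr 28 2007 + 66 days = Jul 3 2007.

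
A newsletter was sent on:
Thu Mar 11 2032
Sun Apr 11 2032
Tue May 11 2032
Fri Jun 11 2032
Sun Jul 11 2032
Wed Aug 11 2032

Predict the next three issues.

The day-of-month is always 11 (31, 30, 31, 30, 31 days between events).
So this recurs on the 11th of each month.
Next: September 2032 → Sat Sep 11 2032.
October 2032: Mon Oct 11 2032.
November 2032: Thu Nov 11 2032.

Sat Sep 11 2032, Mon Oct 11 2032, Thu Nov 11 2032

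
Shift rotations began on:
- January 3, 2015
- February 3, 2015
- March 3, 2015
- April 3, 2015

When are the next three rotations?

May 3, 2015; June 3, 2015; July 3, 2015

The day-of-month is always 3 (31, 28, 31 days between events).
So this recurs on the 3rd of each month.
Next: May 2015 → May 3, 2015.
Next: June 2015 → June 3, 2015.
Next: July 2015 → July 3, 2015.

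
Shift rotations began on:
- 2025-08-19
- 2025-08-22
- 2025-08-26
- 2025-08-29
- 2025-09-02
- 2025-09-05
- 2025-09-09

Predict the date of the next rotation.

Every event lands on a Tuesday or Friday (gaps cycle 3, 4, 3, 4, 3, 4).
So the schedule is: every Tuesday and Friday.
The following Friday is 2025-09-12.

2025-09-12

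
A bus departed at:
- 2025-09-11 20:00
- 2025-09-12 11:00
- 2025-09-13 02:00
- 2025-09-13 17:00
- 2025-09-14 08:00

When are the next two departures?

Spacing: 15, 15, 15, 15 h — constant 15 h.
2025-09-14 08:00 + 15 h = 2025-09-14 23:00.
2025-09-14 23:00 + 15 h = 2025-09-15 14:00.

2025-09-14 23:00, 2025-09-15 14:00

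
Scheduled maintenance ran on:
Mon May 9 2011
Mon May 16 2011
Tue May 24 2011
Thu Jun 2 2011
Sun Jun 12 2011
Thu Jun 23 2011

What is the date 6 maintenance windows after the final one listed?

Intervals are 7, 8, 9, 10, 11 days — an arithmetic progression with common difference 1.
Next gap: 12 days. Thu Jun 23 2011 + 12 days = Tue Jul 5 2011.
Next gap: 13 days. Tue Jul 5 2011 + 13 days = Mon Jul 18 2011.
Next gap: 14 days. Mon Jul 18 2011 + 14 days = Mon Aug 1 2011.
Next gap: 15 days. Mon Aug 1 2011 + 15 days = Tue Aug 16 2011.
Next gap: 16 days. Tue Aug 16 2011 + 16 days = Thu Sep 1 2011.
Next gap: 17 days. Thu Sep 1 2011 + 17 days = Sun Sep 18 2011.

Sun Sep 18 2011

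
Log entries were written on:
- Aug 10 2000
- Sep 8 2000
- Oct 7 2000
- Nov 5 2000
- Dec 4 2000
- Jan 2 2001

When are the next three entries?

The spacing is 29, 29, 29, 29, 29 days — always 29 days.
Jan 2 2001 + 29 days = Jan 31 2001.
Jan 31 2001 + 29 days = Mar 1 2001.
Mar 1 2001 + 29 days = Mar 30 2001.

Jan 31 2001, Mar 1 2001, Mar 30 2001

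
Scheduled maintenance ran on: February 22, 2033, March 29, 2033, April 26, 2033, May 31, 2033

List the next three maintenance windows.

All Tuesdays; the gaps (35, 28, 35) vary with month length.
This is the last Tuesday of each month.
Last Tuesday of June 2033: June 28, 2033.
Last Tuesday of July 2033: July 26, 2033.
August 2033 ends with Tuesday August 30, 2033.

June 28, 2033; July 26, 2033; August 30, 2033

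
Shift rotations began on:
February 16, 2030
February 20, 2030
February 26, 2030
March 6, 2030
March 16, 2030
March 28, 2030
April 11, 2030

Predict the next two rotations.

April 27, 2030; May 15, 2030

Intervals are 4, 6, 8, 10, 12, 14 days — an arithmetic progression with common difference 2.
Next gap: 16 days. April 11, 2030 + 16 days = April 27, 2030.
Next gap: 18 days. April 27, 2030 + 18 days = May 15, 2030.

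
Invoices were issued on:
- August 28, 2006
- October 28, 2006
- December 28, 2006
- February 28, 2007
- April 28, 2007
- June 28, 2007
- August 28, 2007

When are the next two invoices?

October 28, 2007; December 28, 2007

The day-of-month is always 28 (61, 61, 62, 59, 61, 61 days between events).
So this recurs on the 28th of every 2 months.
October 2007: October 28, 2007.
December 2007: December 28, 2007.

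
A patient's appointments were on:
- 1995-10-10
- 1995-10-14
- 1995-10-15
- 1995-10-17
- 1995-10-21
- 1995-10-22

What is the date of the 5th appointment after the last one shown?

The gap pattern 4, 1, 2, 4, 1 repeats every 3 events.
These are the Tuesdays, Saturdays and Sundays of each week.
Next Tuesday: 1995-10-24.
Next Saturday: 1995-10-28.
The following Sunday is 1995-10-29.
Next Tuesday: 1995-10-31.
The following Saturday is 1995-11-04.

1995-11-04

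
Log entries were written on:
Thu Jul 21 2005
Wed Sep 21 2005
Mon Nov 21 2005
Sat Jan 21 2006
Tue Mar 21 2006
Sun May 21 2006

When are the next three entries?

Fri Jul 21 2006, Thu Sep 21 2006, Tue Nov 21 2006

Each date is the 21st; the gaps (62, 61, 61, 59, 61) track the month lengths.
The rule is the 21st of every 2 months.
Next: July 2006 → Fri Jul 21 2006.
Next: September 2006 → Thu Sep 21 2006.
November 2006: Tue Nov 21 2006.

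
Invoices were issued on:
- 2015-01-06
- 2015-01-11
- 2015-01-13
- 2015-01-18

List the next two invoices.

2015-01-20, 2015-01-25

Gaps: 5, 2, 5 days — not constant, but cyclic with period 2.
The events fall on every Tuesday and Sunday.
Next Tuesday: 2015-01-20.
The following Sunday is 2015-01-25.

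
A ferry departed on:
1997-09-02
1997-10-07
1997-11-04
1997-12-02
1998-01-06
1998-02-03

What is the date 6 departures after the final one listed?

Gaps: 35, 28, 28, 35, 28 days — a mix of 28 and 35. Every date is a Tuesday.
Each is the 1st Tuesday of its month.
March 1998 — 1st Tuesday is 1998-03-03.
1st Tuesday of April 1998: 1998-04-07.
1st Tuesday of May 1998: 1998-05-05.
1st Tuesday of June 1998: 1998-06-02.
1st Tuesday of July 1998: 1998-07-07.
August 1998 — 1st Tuesday is 1998-08-04.

1998-08-04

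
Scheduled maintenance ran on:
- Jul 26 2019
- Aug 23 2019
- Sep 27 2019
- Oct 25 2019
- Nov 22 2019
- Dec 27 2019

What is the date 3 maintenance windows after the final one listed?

Mar 27 2020

All dates are Fridays, 28, 35, 28, 28, 35 days apart.
Specifically, the 4th Friday of each month.
January 2020 — 4th Friday is Jan 24 2020.
February 2020 — 4th Friday is Feb 28 2020.
March 2020 — 4th Friday is Mar 27 2020.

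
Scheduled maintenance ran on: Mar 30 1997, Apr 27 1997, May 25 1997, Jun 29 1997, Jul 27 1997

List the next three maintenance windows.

Aug 31 1997, Sep 28 1997, Oct 26 1997

All Sundays; the gaps (28, 28, 35, 28) vary with month length.
This is the last Sunday of each month.
Last Sunday of August 1997: Aug 31 1997.
Last Sunday of September 1997: Sep 28 1997.
Last Sunday of October 1997: Oct 26 1997.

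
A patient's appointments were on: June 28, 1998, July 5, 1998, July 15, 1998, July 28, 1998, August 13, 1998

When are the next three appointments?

Gaps: 7, 10, 13, 16 days — each gap is 3 larger than the previous one.
Next gap: 19 days. August 13, 1998 + 19 days = September 1, 1998.
Next gap: 22 days. September 1, 1998 + 22 days = September 23, 1998.
Next gap: 25 days. September 23, 1998 + 25 days = October 18, 1998.

September 1, 1998; September 23, 1998; October 18, 1998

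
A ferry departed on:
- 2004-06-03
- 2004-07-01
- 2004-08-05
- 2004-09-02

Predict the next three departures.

These are Thursdays at 28- or 35-day spacing (28, 35, 28).
The pattern: 1st Thursday of the month.
1st Thursday of October 2004: 2004-10-07.
1st Thursday of November 2004: 2004-11-04.
December 2004 — 1st Thursday is 2004-12-02.

2004-10-07, 2004-11-04, 2004-12-02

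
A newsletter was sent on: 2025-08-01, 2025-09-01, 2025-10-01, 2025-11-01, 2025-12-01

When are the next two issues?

2026-01-01, 2026-02-01

Gaps: 31, 30, 31, 30 days — not constant. Every event is on the 1st of the month.
Pattern: the 1st of each month.
Next: January 2026 → 2026-01-01.
February 2026: 2026-02-01.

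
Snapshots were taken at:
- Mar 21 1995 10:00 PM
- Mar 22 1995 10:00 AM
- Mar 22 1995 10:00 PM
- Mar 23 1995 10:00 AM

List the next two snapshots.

Spacing: 12, 12, 12 h — constant 12 h.
Mar 23 1995 10:00 AM + 12 h = Mar 23 1995 10:00 PM.
Mar 23 1995 10:00 PM + 12 h = Mar 24 1995 10:00 AM.

Mar 23 1995 10:00 PM, Mar 24 1995 10:00 AM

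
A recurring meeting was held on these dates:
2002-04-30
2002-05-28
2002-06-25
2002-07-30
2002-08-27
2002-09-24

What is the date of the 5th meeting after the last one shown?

2003-02-25

All Tuesdays; the gaps (28, 28, 35, 28, 28) vary with month length.
This is the last Tuesday of each month.
Last Tuesday of October 2002: 2002-10-29.
November 2002 ends with Tuesday 2002-11-26.
Last Tuesday of December 2002: 2002-12-31.
Last Tuesday of January 2003: 2003-01-28.
February 2003 ends with Tuesday 2003-02-25.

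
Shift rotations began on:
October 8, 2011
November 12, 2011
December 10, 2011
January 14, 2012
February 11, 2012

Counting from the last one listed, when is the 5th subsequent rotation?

These are Saturdays at 28- or 35-day spacing (35, 28, 35, 28).
The pattern: 2nd Saturday of the month.
2nd Saturday of March 2012: March 10, 2012.
April 2012 — 2nd Saturday is April 14, 2012.
2nd Saturday of May 2012: May 12, 2012.
2nd Saturday of June 2012: June 9, 2012.
July 2012 — 2nd Saturday is July 14, 2012.

July 14, 2012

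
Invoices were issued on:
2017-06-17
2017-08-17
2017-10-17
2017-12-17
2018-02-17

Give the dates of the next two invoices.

2018-04-17, 2018-06-17

Gaps: 61, 61, 61, 62 days — not constant. Every event is on the 17th of the month.
Pattern: the 17th of every 2 months.
April 2018: 2018-04-17.
Next: June 2018 → 2018-06-17.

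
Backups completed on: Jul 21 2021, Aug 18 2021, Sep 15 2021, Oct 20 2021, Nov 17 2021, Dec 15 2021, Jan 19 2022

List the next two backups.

Feb 16 2022, Mar 16 2022

Gaps: 28, 28, 35, 28, 28, 35 days — a mix of 28 and 35. Every date is a Wednesday.
Each is the 3rd Wednesday of its month.
3rd Wednesday of February 2022: Feb 16 2022.
March 2022 — 3rd Wednesday is Mar 16 2022.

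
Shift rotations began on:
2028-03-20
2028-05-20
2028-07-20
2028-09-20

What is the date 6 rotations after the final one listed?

The day-of-month is always 20 (61, 61, 62 days between events).
So this recurs on the 20th of every 2 months.
November 2028: 2028-11-20.
Next: January 2029 → 2029-01-20.
March 2029: 2029-03-20.
Next: May 2029 → 2029-05-20.
Next: July 2029 → 2029-07-20.
September 2029: 2029-09-20.

2029-09-20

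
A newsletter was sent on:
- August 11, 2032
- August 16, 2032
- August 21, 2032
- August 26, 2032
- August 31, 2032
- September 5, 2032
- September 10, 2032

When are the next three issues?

Gaps between consecutive events: 5, 5, 5, 5, 5, 5 days — a constant 5-day interval.
September 10, 2032 + 5 days = September 15, 2032.
September 15, 2032 + 5 days = September 20, 2032.
September 20, 2032 + 5 days = September 25, 2032.

September 15, 2032; September 20, 2032; September 25, 2032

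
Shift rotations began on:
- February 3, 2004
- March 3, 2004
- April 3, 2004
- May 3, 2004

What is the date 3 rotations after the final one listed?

August 3, 2004

Each date is the 3rd; the gaps (29, 31, 30) track the month lengths.
The rule is the 3rd of each month.
Next: June 2004 → June 3, 2004.
July 2004: July 3, 2004.
August 2004: August 3, 2004.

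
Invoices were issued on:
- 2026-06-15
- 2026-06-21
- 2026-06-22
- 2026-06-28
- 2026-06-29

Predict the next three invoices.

2026-07-05, 2026-07-06, 2026-07-12

Gaps: 6, 1, 6, 1 days — not constant, but cyclic with period 2.
The events fall on every Monday and Sunday.
The following Sunday is 2026-07-05.
Next Monday: 2026-07-06.
The following Sunday is 2026-07-12.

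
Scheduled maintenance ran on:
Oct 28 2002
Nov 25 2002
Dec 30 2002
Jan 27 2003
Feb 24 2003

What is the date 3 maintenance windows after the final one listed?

May 26 2003

All Mondays; the gaps (28, 35, 28, 28) vary with month length.
This is the last Monday of each month.
March 2003 ends with Monday Mar 31 2003.
Last Monday of April 2003: Apr 28 2003.
May 2003 ends with Monday May 26 2003.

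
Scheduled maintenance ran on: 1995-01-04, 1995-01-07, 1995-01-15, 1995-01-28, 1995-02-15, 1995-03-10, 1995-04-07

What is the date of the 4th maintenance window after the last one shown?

1995-09-16

The spacing grows by 5 each time: 3, 8, 13, 18, 23, 28 days.
Next gap: 33 days. 1995-04-07 + 33 days = 1995-05-10.
Next gap: 38 days. 1995-05-10 + 38 days = 1995-06-17.
Next gap: 43 days. 1995-06-17 + 43 days = 1995-07-30.
Next gap: 48 days. 1995-07-30 + 48 days = 1995-09-16.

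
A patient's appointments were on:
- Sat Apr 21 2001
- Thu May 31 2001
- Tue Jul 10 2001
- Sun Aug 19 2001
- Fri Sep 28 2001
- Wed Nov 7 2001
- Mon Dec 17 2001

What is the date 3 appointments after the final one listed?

Every event comes 40 days after the last (40, 40, 40, 40, 40, 40).
Mon Dec 17 2001 + 40 days = Sat Jan 26 2002.
Sat Jan 26 2002 + 40 days = Thu Mar 7 2002.
Thu Mar 7 2002 + 40 days = Tue Apr 16 2002.

Tue Apr 16 2002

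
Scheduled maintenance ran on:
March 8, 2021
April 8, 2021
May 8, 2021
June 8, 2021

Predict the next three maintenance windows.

July 8, 2021; August 8, 2021; September 8, 2021

The day-of-month is always 8 (31, 30, 31 days between events).
So this recurs on the 8th of each month.
July 2021: July 8, 2021.
Next: August 2021 → August 8, 2021.
Next: September 2021 → September 8, 2021.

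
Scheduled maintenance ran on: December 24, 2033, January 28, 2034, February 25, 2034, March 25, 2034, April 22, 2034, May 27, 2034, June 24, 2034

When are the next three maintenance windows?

These are Saturdays at 28- or 35-day spacing (35, 28, 28, 28, 35, 28).
The pattern: 4th Saturday of the month.
4th Saturday of July 2034: July 22, 2034.
August 2034 — 4th Saturday is August 26, 2034.
September 2034 — 4th Saturday is September 23, 2034.

July 22, 2034; August 26, 2034; September 23, 2034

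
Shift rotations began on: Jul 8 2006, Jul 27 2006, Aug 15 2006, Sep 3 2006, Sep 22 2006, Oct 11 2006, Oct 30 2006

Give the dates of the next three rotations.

Nov 18 2006, Dec 7 2006, Dec 26 2006

Every event comes 19 days after the last (19, 19, 19, 19, 19, 19).
Oct 30 2006 + 19 days = Nov 18 2006.
Nov 18 2006 + 19 days = Dec 7 2006.
Dec 7 2006 + 19 days = Dec 26 2006.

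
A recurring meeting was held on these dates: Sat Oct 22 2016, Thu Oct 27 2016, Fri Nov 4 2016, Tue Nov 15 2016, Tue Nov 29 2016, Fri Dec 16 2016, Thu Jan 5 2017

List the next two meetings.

Sat Jan 28 2017, Thu Feb 23 2017

Gaps: 5, 8, 11, 14, 17, 20 days — each gap is 3 larger than the previous one.
Next gap: 23 days. Thu Jan 5 2017 + 23 days = Sat Jan 28 2017.
Next gap: 26 days. Sat Jan 28 2017 + 26 days = Thu Feb 23 2017.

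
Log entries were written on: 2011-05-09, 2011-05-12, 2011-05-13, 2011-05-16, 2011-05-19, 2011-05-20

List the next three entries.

2011-05-23, 2011-05-26, 2011-05-27

Every event lands on a Monday or Thursday or Friday (gaps cycle 3, 1, 3, 3, 1).
So the schedule is: every Monday, Thursday and Friday.
The following Monday is 2011-05-23.
Next Thursday: 2011-05-26.
The following Friday is 2011-05-27.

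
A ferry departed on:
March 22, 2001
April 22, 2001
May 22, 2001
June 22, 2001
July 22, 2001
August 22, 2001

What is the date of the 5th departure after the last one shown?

The day-of-month is always 22 (31, 30, 31, 30, 31 days between events).
So this recurs on the 22nd of each month.
Next: September 2001 → September 22, 2001.
Next: October 2001 → October 22, 2001.
Next: November 2001 → November 22, 2001.
Next: December 2001 → December 22, 2001.
Next: January 2002 → January 22, 2002.

January 22, 2002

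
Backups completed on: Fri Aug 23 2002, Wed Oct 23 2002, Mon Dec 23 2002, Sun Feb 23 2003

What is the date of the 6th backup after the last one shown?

The day-of-month is always 23 (61, 61, 62 days between events).
So this recurs on the 23rd of every 2 months.
Next: April 2003 → Wed Apr 23 2003.
June 2003: Mon Jun 23 2003.
August 2003: Sat Aug 23 2003.
Next: October 2003 → Thu Oct 23 2003.
Next: December 2003 → Tue Dec 23 2003.
February 2004: Mon Feb 23 2004.

Mon Feb 23 2004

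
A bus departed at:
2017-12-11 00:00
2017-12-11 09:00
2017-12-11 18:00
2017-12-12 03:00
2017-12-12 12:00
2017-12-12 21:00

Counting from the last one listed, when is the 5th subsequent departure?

2017-12-14 18:00

Spacing: 9, 9, 9, 9, 9 h — constant 9 h.
2017-12-12 21:00 + 9 h = 2017-12-13 06:00.
2017-12-13 06:00 + 9 h = 2017-12-13 15:00.
2017-12-13 15:00 + 9 h = 2017-12-14 00:00.
2017-12-14 00:00 + 9 h = 2017-12-14 09:00.
2017-12-14 09:00 + 9 h = 2017-12-14 18:00.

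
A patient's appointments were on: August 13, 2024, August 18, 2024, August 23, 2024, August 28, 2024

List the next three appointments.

September 2, 2024; September 7, 2024; September 12, 2024

The spacing is 5, 5, 5 days — always 5 days.
August 28, 2024 + 5 days = September 2, 2024.
September 2, 2024 + 5 days = September 7, 2024.
September 7, 2024 + 5 days = September 12, 2024.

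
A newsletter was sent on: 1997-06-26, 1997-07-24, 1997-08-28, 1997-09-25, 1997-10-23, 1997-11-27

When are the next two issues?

All dates are Thursdays, 28, 35, 28, 28, 35 days apart.
Specifically, the 4th Thursday of each month.
December 1997 — 4th Thursday is 1997-12-25.
4th Thursday of January 1998: 1998-01-22.

1997-12-25, 1998-01-22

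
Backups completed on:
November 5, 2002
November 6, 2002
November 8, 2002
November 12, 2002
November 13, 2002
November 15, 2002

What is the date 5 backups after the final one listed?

November 27, 2002

Every event lands on a Tuesday or Wednesday or Friday (gaps cycle 1, 2, 4, 1, 2).
So the schedule is: every Tuesday, Wednesday and Friday.
The following Tuesday is November 19, 2002.
Next Wednesday: November 20, 2002.
Next Friday: November 22, 2002.
Next Tuesday: November 26, 2002.
The following Wednesday is November 27, 2002.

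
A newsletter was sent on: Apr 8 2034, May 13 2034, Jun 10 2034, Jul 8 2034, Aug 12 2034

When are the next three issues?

Sep 9 2034, Oct 14 2034, Nov 11 2034

Gaps: 35, 28, 28, 35 days — a mix of 28 and 35. Every date is a Saturday.
Each is the 2nd Saturday of its month.
2nd Saturday of September 2034: Sep 9 2034.
2nd Saturday of October 2034: Oct 14 2034.
November 2034 — 2nd Saturday is Nov 11 2034.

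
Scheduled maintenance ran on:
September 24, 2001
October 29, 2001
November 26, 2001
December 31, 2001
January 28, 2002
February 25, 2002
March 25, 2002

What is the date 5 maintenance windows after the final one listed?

Every date is a Monday; gaps 35, 28, 35, 28, 28, 28 days.
Each is the last Monday of its month (at least one falls on the 29th or later, ruling out '4th Monday').
Last Monday of April 2002: April 29, 2002.
May 2002 ends with Monday May 27, 2002.
Last Monday of June 2002: June 24, 2002.
July 2002 ends with Monday July 29, 2002.
August 2002 ends with Monday August 26, 2002.

August 26, 2002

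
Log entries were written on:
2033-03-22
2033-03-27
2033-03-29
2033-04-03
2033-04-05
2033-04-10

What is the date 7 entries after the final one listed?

2033-05-03

The gap pattern 5, 2, 5, 2, 5 repeats every 2 events.
These are the Tuesdays and Sundays of each week.
Next Tuesday: 2033-04-12.
The following Sunday is 2033-04-17.
The following Tuesday is 2033-04-19.
The following Sunday is 2033-04-24.
Next Tuesday: 2033-04-26.
Next Sunday: 2033-05-01.
Next Tuesday: 2033-05-03.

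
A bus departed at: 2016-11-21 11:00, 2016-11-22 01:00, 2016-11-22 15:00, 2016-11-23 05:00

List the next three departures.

Spacing: 14, 14, 14 h — constant 14 h.
2016-11-23 05:00 + 14 h = 2016-11-23 19:00.
2016-11-23 19:00 + 14 h = 2016-11-24 09:00.
2016-11-24 09:00 + 14 h = 2016-11-24 23:00.

2016-11-23 19:00, 2016-11-24 09:00, 2016-11-24 23:00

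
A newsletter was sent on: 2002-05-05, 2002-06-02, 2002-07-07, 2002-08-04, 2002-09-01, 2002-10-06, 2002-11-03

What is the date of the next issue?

All dates are Sundays, 28, 35, 28, 28, 35, 28 days apart.
Specifically, the 1st Sunday of each month.
1st Sunday of December 2002: 2002-12-01.

2002-12-01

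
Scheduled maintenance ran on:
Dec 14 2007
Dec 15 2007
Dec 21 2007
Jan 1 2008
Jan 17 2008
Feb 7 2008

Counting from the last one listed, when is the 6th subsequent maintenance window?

Intervals are 1, 6, 11, 16, 21 days — an arithmetic progression with common difference 5.
Next gap: 26 days. Feb 7 2008 + 26 days = Mar 4 2008.
Next gap: 31 days. Mar 4 2008 + 31 days = Apr 4 2008.
Next gap: 36 days. Apr 4 2008 + 36 days = May 10 2008.
Next gap: 41 days. May 10 2008 + 41 days = Jun 20 2008.
Next gap: 46 days. Jun 20 2008 + 46 days = Aug 5 2008.
Next gap: 51 days. Aug 5 2008 + 51 days = Sep 25 2008.

Sep 25 2008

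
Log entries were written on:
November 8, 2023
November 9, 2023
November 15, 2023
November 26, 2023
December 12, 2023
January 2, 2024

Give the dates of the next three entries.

January 28, 2024; February 28, 2024; April 4, 2024

Gaps: 1, 6, 11, 16, 21 days — each gap is 5 larger than the previous one.
Next gap: 26 days. January 2, 2024 + 26 days = January 28, 2024.
Next gap: 31 days. January 28, 2024 + 31 days = February 28, 2024.
Next gap: 36 days. February 28, 2024 + 36 days = April 4, 2024.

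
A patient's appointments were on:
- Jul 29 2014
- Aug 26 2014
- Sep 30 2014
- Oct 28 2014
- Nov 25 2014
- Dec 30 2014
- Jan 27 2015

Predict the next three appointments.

All Tuesdays; the gaps (28, 35, 28, 28, 35, 28) vary with month length.
This is the last Tuesday of each month.
Last Tuesday of February 2015: Feb 24 2015.
March 2015 ends with Tuesday Mar 31 2015.
Last Tuesday of April 2015: Apr 28 2015.

Feb 24 2015, Mar 31 2015, Apr 28 2015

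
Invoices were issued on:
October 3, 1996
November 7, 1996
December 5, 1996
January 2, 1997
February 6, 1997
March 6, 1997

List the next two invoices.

These are Thursdays at 28- or 35-day spacing (35, 28, 28, 35, 28).
The pattern: 1st Thursday of the month.
April 1997 — 1st Thursday is April 3, 1997.
1st Thursday of May 1997: May 1, 1997.

April 3, 1997; May 1, 1997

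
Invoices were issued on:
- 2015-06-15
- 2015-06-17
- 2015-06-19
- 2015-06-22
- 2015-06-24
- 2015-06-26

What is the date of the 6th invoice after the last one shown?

2015-07-10

Gaps: 2, 2, 3, 2, 2 days — not constant, but cyclic with period 3.
The events fall on every Monday, Wednesday and Friday.
Next Monday: 2015-06-29.
The following Wednesday is 2015-07-01.
The following Friday is 2015-07-03.
The following Monday is 2015-07-06.
Next Wednesday: 2015-07-08.
The following Friday is 2015-07-10.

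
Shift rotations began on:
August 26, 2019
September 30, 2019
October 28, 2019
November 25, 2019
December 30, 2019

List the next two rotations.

January 27, 2020; February 24, 2020

Every date is a Monday; gaps 35, 28, 28, 35 days.
Each is the last Monday of its month (at least one falls on the 29th or later, ruling out '4th Monday').
Last Monday of January 2020: January 27, 2020.
February 2020 ends with Monday February 24, 2020.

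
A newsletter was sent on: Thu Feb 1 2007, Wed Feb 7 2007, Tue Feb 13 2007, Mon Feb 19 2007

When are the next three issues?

Sun Feb 25 2007, Sat Mar 3 2007, Fri Mar 9 2007

Every event comes 6 days after the last (6, 6, 6).
Mon Feb 19 2007 + 6 days = Sun Feb 25 2007.
Sun Feb 25 2007 + 6 days = Sat Mar 3 2007.
Sat Mar 3 2007 + 6 days = Fri Mar 9 2007.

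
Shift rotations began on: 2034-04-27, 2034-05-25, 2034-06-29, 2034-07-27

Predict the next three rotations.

2034-08-31, 2034-09-28, 2034-10-26

All Thursdays; the gaps (28, 35, 28) vary with month length.
This is the last Thursday of each month.
Last Thursday of August 2034: 2034-08-31.
Last Thursday of September 2034: 2034-09-28.
October 2034 ends with Thursday 2034-10-26.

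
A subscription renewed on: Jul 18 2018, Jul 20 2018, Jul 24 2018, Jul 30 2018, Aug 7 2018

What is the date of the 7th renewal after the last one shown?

The spacing grows by 2 each time: 2, 4, 6, 8 days.
Next gap: 10 days. Aug 7 2018 + 10 days = Aug 17 2018.
Next gap: 12 days. Aug 17 2018 + 12 days = Aug 29 2018.
Next gap: 14 days. Aug 29 2018 + 14 days = Sep 12 2018.
Next gap: 16 days. Sep 12 2018 + 16 days = Sep 28 2018.
Next gap: 18 days. Sep 28 2018 + 18 days = Oct 16 2018.
Next gap: 20 days. Oct 16 2018 + 20 days = Nov 5 2018.
Next gap: 22 days. Nov 5 2018 + 22 days = Nov 27 2018.

Nov 27 2018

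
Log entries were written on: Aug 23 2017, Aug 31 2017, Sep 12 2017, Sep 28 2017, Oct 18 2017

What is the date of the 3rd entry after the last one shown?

The spacing grows by 4 each time: 8, 12, 16, 20 days.
Next gap: 24 days. Oct 18 2017 + 24 days = Nov 11 2017.
Next gap: 28 days. Nov 11 2017 + 28 days = Dec 9 2017.
Next gap: 32 days. Dec 9 2017 + 32 days = Jan 10 2018.

Jan 10 2018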